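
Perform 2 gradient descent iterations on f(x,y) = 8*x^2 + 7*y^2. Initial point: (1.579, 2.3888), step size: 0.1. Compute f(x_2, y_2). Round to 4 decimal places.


Gradient descent on f(x,y) = 8*x^2 + 7*y^2.
Starting point: (1.579, 2.3888), alpha = 0.1
Step 1: grad_x = 2*8*1.579 = 25.264, grad_y = 2*7*2.3888 = 33.4432
  x_1 = 1.579 - 0.1*25.264 = -0.9474
  y_1 = 2.3888 - 0.1*33.4432 = -0.9555
Step 2: grad_x = 2*8*-0.9474 = -15.1584, grad_y = 2*7*-0.9555 = -13.3773
  x_2 = -0.9474 - 0.1*-15.1584 = 0.5684
  y_2 = -0.9555 - 0.1*-13.3773 = 0.3822
f(0.5684, 0.3822) = 8*0.5684^2 + 7*0.3822^2 = 3.6076


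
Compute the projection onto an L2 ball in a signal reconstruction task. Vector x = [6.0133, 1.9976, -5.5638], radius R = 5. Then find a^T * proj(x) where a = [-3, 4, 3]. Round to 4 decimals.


Step 1: Compute ||x|| (intermediates to 6 decimals).
||x|| = sqrt(6.0133^2 + 1.9976^2 + (-5.5638)^2) = 8.432441
Step 2: Project.
Since ||x|| > R, scale = R/||x|| = 5/8.432441 = 0.592948, proj(x) = scale * x
proj(x) = [3.565574, 1.184473, -3.299044]
Step 3: Dot product.
a^T * proj(x) = -3*3.565574 + 4*1.184473 + 3*(-3.299044) = -15.856


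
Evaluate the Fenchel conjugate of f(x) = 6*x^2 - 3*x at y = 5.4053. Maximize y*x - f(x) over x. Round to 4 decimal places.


f*(y) = sup_x {y*x - a*x^2 - b*x} = sup_x {(y-b)*x - a*x^2}
FOC: (y - b) - 2a*x = 0 => x* = (y - b)/(2a)
x* = (5.4053 + 3)/(2*6) = 0.7004
f*(5.4053) = (y-b)^2/(4a) = (5.4053 + 3)^2/(4*6)
= 70.6491/24 = 2.9437


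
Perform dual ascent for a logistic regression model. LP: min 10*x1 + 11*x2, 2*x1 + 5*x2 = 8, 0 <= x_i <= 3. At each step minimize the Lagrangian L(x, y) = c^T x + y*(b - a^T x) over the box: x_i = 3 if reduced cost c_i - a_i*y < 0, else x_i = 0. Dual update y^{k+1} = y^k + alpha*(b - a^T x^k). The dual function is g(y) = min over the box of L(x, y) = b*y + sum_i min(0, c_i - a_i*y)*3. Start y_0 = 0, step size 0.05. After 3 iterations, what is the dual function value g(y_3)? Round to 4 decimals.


Dual ascent for LP: min 10*x1 + 11*x2, 2*x1 + 5*x2 = 8, 0 <= x_i <= 3
Step 1: y^k = 0.0, reduced costs: (10.0, 11.0)
  x^k = (0.0, 0.0), subgradient = b - a^T x = 8.0
  y^{k+1} = 0.0 + 0.05*8.0 = 0.4
Step 2: y^k = 0.4, reduced costs: (9.2, 9.0)
  x^k = (0.0, 0.0), subgradient = b - a^T x = 8.0
  y^{k+1} = 0.4 + 0.05*8.0 = 0.8
Step 3: y^k = 0.8, reduced costs: (8.4, 7.0)
  x^k = (0.0, 0.0), subgradient = b - a^T x = 8.0
  y^{k+1} = 0.8 + 0.05*8.0 = 1.2
Dual objective at y_3 = 1.2: reduced costs (7.6, 5.0), box minimizer x = (0.0, 0.0)
g(y_3) = b*y + (c1 - a1*y)*x1 + (c2 - a2*y)*x2 = 8*1.2 + 7.6*0.0 + 5.0*0.0 = 9.6 + 0.0 + 0.0 = 9.6


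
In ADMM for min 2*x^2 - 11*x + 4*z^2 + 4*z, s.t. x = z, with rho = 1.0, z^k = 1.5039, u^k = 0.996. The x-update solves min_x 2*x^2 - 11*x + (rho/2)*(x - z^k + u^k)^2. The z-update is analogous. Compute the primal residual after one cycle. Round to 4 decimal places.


ADMM iteration with rho = 1.0, z^k = 1.5039, u^k = 0.996
Step 1: x-update.
Minimize 2*x^2 - 11*x + (1.0/2)*(x - 1.5039 + 0.996)^2
FOC: (2*2 + 1.0)*x = 11 + 1.0*(1.5039 - 0.996)
x^{k+1} = 2.3016
Step 2: z-update.
Minimize 4*z^2 + 4*z + (1.0/2)*(2.3016 - z + 0.996)^2
FOC: (2*4 + 1.0)*z = -4 + 1.0*(2.3016 + 0.996)
z^{k+1} = -0.078
Step 3: u-update.
u^{k+1} = 0.996 + 2.3016 + 0.078 = 3.3756
Step 4: Primal residual = |2.3016 + 0.078| = 2.3796


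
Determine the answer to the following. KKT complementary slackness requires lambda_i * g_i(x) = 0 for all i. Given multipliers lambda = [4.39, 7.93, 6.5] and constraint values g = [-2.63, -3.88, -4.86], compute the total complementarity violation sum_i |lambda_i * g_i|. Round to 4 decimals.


KKT complementary slackness check:
lambda_1 * g_1 = 4.39 * -2.63 = -11.5457
lambda_2 * g_2 = 7.93 * -3.88 = -30.7684
lambda_3 * g_3 = 6.5 * -4.86 = -31.59
Total violation = 11.5457 + 30.7684 + 31.59 = 73.9041


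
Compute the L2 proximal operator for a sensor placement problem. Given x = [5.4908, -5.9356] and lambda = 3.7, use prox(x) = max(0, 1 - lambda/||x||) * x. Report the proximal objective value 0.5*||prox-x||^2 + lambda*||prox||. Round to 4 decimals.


Step 1: Compute ||x||.
||x|| = 8.0858
Step 2: Compute scaling factor.
scale = max(0, 1 - 3.7/8.0858) = 0.5424
Step 3: prox(x) = [2.9783, -3.2195]
||prox(x)|| = 4.3858
Step 4: Proximal objective.
0.5*||prox-x||^2 = 6.845
lambda*||prox|| = 16.2275
Total = 23.0725


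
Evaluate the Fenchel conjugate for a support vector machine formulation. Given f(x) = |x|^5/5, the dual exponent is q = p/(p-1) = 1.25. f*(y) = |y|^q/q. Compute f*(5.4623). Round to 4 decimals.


The conjugate exponent q satisfies 1/p + 1/q = 1.
p = 5, so q = 5/(5 - 1) = 1.25
|y|^q = 5.4623^1.25 = 8.3506
f*(5.4623) = 8.3506 / 1.25 = 6.6805


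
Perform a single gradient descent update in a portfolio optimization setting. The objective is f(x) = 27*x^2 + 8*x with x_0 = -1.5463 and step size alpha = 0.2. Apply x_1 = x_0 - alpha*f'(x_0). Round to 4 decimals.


We compute the gradient at x_0 and apply the update.
f'(x) = 54*x + 8
f'(-1.5463) = 54*-1.5463 + 8 = -75.5002
x_1 = -1.5463 - 0.2*-75.5002 = 13.5537


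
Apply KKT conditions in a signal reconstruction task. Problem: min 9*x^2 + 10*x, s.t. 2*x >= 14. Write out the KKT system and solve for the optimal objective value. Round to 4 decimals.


Step 1: Try lambda = 0 (constraint inactive).
x_unc = -10/(2*9) = -0.5556
Check: 2*-0.5556 = -1.1112 < 14 -- violated!
Step 2: Constraint must be active: 2*x = 14
x* = 14/2 = 7.0
lambda = (2*9*7.0 + 10)/2 = 68.0
Step 3: Compute optimal value.
f(x*) = 9*7.0^2 + 10*7.0 = 511.0


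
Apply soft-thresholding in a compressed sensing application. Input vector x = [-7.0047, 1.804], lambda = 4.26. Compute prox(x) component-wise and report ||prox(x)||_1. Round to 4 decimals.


Soft-thresholding with lambda = 4.26:
prox(-7.0047) = sign(-7.0047)*max(|-7.0047| - 4.26, 0) = -2.7447
prox(1.804) = sign(1.804)*max(|1.804| - 4.26, 0) = 0.0
prox(x) = [-2.7447, 0.0]
||prox(x)||_1 = 2.7447 + 0.0 = 2.7447


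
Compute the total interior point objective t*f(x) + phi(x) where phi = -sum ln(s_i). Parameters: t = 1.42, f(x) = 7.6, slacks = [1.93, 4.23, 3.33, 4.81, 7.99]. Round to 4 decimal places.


Step 1: Compute log-barrier.
ln values: [0.6575, 1.4422, 1.203, 1.5707, 2.0782]
phi = -(0.6575 + 1.4422 + 1.203 + 1.5707 + 2.0782) = -6.9516
Step 2: Compute augmented objective.
t*f(x) = 1.42*7.6 = 10.792
Total = 10.792 - 6.9516 = 3.8404


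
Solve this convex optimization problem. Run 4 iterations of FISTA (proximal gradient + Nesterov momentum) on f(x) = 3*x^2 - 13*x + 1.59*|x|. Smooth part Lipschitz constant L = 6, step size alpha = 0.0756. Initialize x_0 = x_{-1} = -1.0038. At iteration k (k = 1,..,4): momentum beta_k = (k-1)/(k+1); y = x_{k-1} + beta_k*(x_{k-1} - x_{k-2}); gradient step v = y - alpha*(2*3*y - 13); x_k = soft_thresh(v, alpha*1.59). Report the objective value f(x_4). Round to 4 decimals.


FISTA on f(x) = 3*x^2 - 13*x + 1.59*|x|
L = 6, alpha = 0.0756
Iteration 1: beta = 0.0, y = -1.0038 + 0.0*(-1.0038 + 1.0038) = -1.0038
  grad(y) = -19.0228, v = y - alpha*grad = 0.4343
  prox(v) = soft_thresh(0.4343, 0.1202) = 0.3141
Iteration 2: beta = 0.3333, y = 0.3141 + 0.3333*(0.3141 + 1.0038) = 0.7534
  grad(y) = -8.4794, v = y - alpha*grad = 1.3945
  prox(v) = soft_thresh(1.3945, 0.1202) = 1.2743
Iteration 3: beta = 0.5, y = 1.2743 + 0.5*(1.2743 - 0.3141) = 1.7543
  grad(y) = -2.4739, v = y - alpha*grad = 1.9414
  prox(v) = soft_thresh(1.9414, 0.1202) = 1.8212
Iteration 4: beta = 0.6, y = 1.8212 + 0.6*(1.8212 - 1.2743) = 2.1493
  grad(y) = -0.1041, v = y - alpha*grad = 2.1572
  prox(v) = soft_thresh(2.1572, 0.1202) = 2.037
f(x_4) = 3*2.037^2 - 13*2.037 + 1.59*|2.037| = -10.7941


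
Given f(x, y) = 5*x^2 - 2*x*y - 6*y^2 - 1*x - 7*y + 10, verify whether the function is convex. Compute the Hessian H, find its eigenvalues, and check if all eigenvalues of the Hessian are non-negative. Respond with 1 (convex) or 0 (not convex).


The Hessian of f(x,y) = 5*x^2 - 2*x*y - 6*y^2 - 1*x - 7*y + 10 is:
H = [[10, -2], [-2, -12]]
Trace = 10 - 12 = -2
Determinant = 10*-12 - (-2)^2 = -124
Discriminant = (-2)^2 - 4*-124 = 500.0
Eigenvalues: lambda_1 = -12.1803, lambda_2 = 10.1803
The function is not convex.

0


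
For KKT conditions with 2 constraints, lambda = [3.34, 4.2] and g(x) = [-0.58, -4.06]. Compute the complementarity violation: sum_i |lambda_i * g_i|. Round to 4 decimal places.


KKT complementary slackness check:
lambda_1 * g_1 = 3.34 * -0.58 = -1.9372
lambda_2 * g_2 = 4.2 * -4.06 = -17.052
Total violation = 1.9372 + 17.052 = 18.9892


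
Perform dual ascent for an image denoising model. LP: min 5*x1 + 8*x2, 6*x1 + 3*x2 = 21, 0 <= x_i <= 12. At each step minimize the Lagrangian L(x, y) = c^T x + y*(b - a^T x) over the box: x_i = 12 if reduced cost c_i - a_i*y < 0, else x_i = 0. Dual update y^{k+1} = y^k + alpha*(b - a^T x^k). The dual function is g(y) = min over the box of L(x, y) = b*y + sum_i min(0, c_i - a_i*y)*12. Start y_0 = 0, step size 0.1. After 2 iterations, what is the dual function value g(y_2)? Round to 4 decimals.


Dual ascent for LP: min 5*x1 + 8*x2, 6*x1 + 3*x2 = 21, 0 <= x_i <= 12
Step 1: y^k = 0.0, reduced costs: (5.0, 8.0)
  x^k = (0.0, 0.0), subgradient = b - a^T x = 21.0
  y^{k+1} = 0.0 + 0.1*21.0 = 2.1
Step 2: y^k = 2.1, reduced costs: (-7.6, 1.7)
  x^k = (12.0, 0.0), subgradient = b - a^T x = -51.0
  y^{k+1} = 2.1 + 0.1*-51.0 = -3.0
Dual objective at y_2 = -3.0: reduced costs (23.0, 17.0), box minimizer x = (0.0, 0.0)
g(y_2) = b*y + (c1 - a1*y)*x1 + (c2 - a2*y)*x2 = 21*(-3.0) + 23.0*0.0 + 17.0*0.0 = -63.0 + 0.0 + 0.0 = -63.0


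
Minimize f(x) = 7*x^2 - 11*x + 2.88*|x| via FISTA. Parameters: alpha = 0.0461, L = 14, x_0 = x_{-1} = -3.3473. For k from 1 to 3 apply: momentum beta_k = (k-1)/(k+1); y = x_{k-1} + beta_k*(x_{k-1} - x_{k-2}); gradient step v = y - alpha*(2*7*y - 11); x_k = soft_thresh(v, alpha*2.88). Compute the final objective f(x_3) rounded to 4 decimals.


FISTA on f(x) = 7*x^2 - 11*x + 2.88*|x|
L = 14, alpha = 0.0461
Iteration 1: beta = 0.0, y = -3.3473 + 0.0*(-3.3473 + 3.3473) = -3.3473
  grad(y) = -57.8622, v = y - alpha*grad = -0.6799
  prox(v) = soft_thresh(-0.6799, 0.1328) = -0.5471
Iteration 2: beta = 0.3333, y = -0.5471 + 0.3333*(-0.5471 + 3.3473) = 0.3863
  grad(y) = -5.5915, v = y - alpha*grad = 0.6441
  prox(v) = soft_thresh(0.6441, 0.1328) = 0.5113
Iteration 3: beta = 0.5, y = 0.5113 + 0.5*(0.5113 + 0.5471) = 1.0405
  grad(y) = 3.5673, v = y - alpha*grad = 0.8761
  prox(v) = soft_thresh(0.8761, 0.1328) = 0.7433
f(x_3) = 7*0.7433^2 - 11*0.7433 + 2.88*|0.7433| = -2.1681


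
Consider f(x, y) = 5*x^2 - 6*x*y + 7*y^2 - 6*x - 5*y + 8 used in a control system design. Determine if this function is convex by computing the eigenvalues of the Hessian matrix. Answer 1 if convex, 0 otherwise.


The Hessian of f(x,y) = 5*x^2 - 6*x*y + 7*y^2 - 6*x - 5*y + 8 is:
H = [[10, -6], [-6, 14]]
Trace = 10 + 14 = 24
Determinant = 10*14 - (-6)^2 = 104
Discriminant = (24)^2 - 4*104 = 160.0
Eigenvalues: lambda_1 = 5.6754, lambda_2 = 18.3246
The function is convex.

1


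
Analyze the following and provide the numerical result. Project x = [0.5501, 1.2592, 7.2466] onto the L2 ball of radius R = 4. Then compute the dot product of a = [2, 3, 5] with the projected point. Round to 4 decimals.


Step 1: Compute ||x|| (intermediates to 6 decimals).
||x|| = sqrt(0.5501^2 + 1.2592^2 + 7.2466^2) = 7.375731
Step 2: Project.
Since ||x|| > R, scale = R/||x|| = 4/7.375731 = 0.542319, proj(x) = scale * x
proj(x) = [0.29833, 0.682888, 3.929969]
Step 3: Dot product.
a^T * proj(x) = 2*0.29833 + 3*0.682888 + 5*3.929969 = 22.2952


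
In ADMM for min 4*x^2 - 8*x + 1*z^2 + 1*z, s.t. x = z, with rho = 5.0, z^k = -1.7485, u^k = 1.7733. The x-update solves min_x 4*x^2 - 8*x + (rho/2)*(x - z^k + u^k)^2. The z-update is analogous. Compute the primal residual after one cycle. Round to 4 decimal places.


ADMM iteration with rho = 5.0, z^k = -1.7485, u^k = 1.7733
Step 1: x-update.
Minimize 4*x^2 - 8*x + (5.0/2)*(x + 1.7485 + 1.7733)^2
FOC: (2*4 + 5.0)*x = 8 + 5.0*(-1.7485 - 1.7733)
x^{k+1} = -0.7392
Step 2: z-update.
Minimize 1*z^2 + 1*z + (5.0/2)*(-0.7392 - z + 1.7733)^2
FOC: (2*1 + 5.0)*z = -1 + 5.0*(-0.7392 + 1.7733)
z^{k+1} = 0.5958
Step 3: u-update.
u^{k+1} = 1.7733 - 0.7392 - 0.5958 = 0.4383
Step 4: Primal residual = |-0.7392 - 0.5958| = 1.335


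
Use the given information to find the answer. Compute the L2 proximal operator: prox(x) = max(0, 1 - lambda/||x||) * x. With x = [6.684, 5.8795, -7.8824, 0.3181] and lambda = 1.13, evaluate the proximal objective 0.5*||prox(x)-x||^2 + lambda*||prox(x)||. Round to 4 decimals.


Step 1: Compute ||x||.
||x|| = 11.8944
Step 2: Compute scaling factor.
scale = max(0, 1 - 1.13/11.8944) = 0.905
Step 3: prox(x) = [6.049, 5.3209, -7.1336, 0.2879]
||prox(x)|| = 10.7644
Step 4: Proximal objective.
0.5*||prox-x||^2 = 0.6385
lambda*||prox|| = 12.1638
Total = 12.8023


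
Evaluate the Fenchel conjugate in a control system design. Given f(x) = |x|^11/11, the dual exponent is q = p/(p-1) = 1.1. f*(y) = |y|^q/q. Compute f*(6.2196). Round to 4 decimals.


The conjugate exponent q satisfies 1/p + 1/q = 1.
p = 11, so q = 11/(11 - 1) = 1.1
|y|^q = 6.2196^1.1 = 7.4669
f*(6.2196) = 7.4669 / 1.1 = 6.7881


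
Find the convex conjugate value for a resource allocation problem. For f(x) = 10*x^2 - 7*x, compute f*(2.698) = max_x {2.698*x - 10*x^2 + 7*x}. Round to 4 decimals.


f*(y) = sup_x {y*x - a*x^2 - b*x} = sup_x {(y-b)*x - a*x^2}
FOC: (y - b) - 2a*x = 0 => x* = (y - b)/(2a)
x* = (2.698 + 7)/(2*10) = 0.4849
f*(2.698) = (y-b)^2/(4a) = (2.698 + 7)^2/(4*10)
= 94.0512/40 = 2.3513


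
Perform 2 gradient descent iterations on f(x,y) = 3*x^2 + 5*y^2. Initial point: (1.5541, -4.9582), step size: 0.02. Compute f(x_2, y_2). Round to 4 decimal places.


Gradient descent on f(x,y) = 3*x^2 + 5*y^2.
Starting point: (1.5541, -4.9582), alpha = 0.02
Step 1: grad_x = 2*3*1.5541 = 9.3246, grad_y = 2*5*-4.9582 = -49.582
  x_1 = 1.5541 - 0.02*9.3246 = 1.3676
  y_1 = -4.9582 - 0.02*-49.582 = -3.9666
Step 2: grad_x = 2*3*1.3676 = 8.2056, grad_y = 2*5*-3.9666 = -39.6656
  x_2 = 1.3676 - 0.02*8.2056 = 1.2035
  y_2 = -3.9666 - 0.02*-39.6656 = -3.1732
f(1.2035, -3.1732) = 3*1.2035^2 + 5*(-3.1732)^2 = 54.6927


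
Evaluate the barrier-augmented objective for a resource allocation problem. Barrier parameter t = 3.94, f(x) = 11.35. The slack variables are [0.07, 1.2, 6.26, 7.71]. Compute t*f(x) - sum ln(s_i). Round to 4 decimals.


Step 1: Compute log-barrier.
ln values: [-2.6593, 0.1823, 1.8342, 2.0425]
phi = -(-2.6593 + 0.1823 + 1.8342 + 2.0425) = -1.3998
Step 2: Compute augmented objective.
t*f(x) = 3.94*11.35 = 44.719
Total = 44.719 - 1.3998 = 43.3192


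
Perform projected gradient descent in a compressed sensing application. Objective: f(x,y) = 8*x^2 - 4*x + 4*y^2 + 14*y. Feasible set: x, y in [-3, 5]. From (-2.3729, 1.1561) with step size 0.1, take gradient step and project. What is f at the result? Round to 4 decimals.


Step 1: Compute gradient at (-2.3729, 1.1561).
grad_x = 2*8*-2.3729 - 4 = -41.9664
grad_y = 2*4*1.1561 + 14 = 23.2488
Step 2: Gradient step.
x_raw = -2.3729 - 0.1*-41.9664 = 1.8237
y_raw = 1.1561 - 0.1*23.2488 = -1.1688
Step 3: Project onto [-3, 5].
x_proj = clip(1.8237) = 1.8237
y_proj = clip(-1.1688) = -1.1688
Step 4: Evaluate f.
f(1.8237, -1.1688) = 8.4145


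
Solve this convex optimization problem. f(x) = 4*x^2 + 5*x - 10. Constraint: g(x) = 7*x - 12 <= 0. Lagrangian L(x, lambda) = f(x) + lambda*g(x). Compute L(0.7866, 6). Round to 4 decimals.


Step 1: Evaluate f(x).
f(0.7866) = 4*0.7866^2 + 5*0.7866 - 10 = -3.592
Step 2: Evaluate g(x).
g(0.7866) = 7*0.7866 - 12 = -6.4938
Step 3: Compute Lagrangian.
L = -3.592 + 6*-6.4938 = -42.5548


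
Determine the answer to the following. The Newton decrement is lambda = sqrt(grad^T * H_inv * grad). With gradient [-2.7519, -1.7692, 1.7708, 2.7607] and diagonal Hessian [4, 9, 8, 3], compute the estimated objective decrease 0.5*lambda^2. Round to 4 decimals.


Step 1: H is diagonal, so H^(-1) * g = [-0.688, -0.1966, 0.2214, 0.9202].
Step 2: g^T H^(-1) g = sum_i g_i^2 / H_ii
  = (-2.7519)^2/4 + (-1.7692)^2/9 + (1.7708)^2/8 + (2.7607)^2/3
  = 1.8932 + 0.3478 + 0.392 + 2.5405 = 5.1735
Step 3: Objective decrease = 0.5 * g^T H^(-1) g = 2.5867


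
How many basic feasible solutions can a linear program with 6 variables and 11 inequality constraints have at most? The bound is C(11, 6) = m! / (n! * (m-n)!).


Each vertex corresponds to some choice of n active constraints out of m, so the number of vertices is at most C(m, n) = m! / (n!(m-n)!).
m = 11, n = 6
Numerator: 11 * 10 * 9 * 8 * 7 * 6
Denominator: 6! = 720
C(11, 6) = 462


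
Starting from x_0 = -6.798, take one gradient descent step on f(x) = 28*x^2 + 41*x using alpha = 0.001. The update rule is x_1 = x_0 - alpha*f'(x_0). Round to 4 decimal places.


We compute the gradient at x_0 and apply the update.
f'(x) = 56*x + 41
f'(-6.798) = 56*-6.798 + 41 = -339.688
x_1 = -6.798 - 0.001*-339.688 = -6.4583


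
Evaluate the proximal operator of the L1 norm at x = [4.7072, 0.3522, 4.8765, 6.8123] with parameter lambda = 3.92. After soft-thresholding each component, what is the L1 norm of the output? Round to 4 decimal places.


Soft-thresholding with lambda = 3.92:
prox(4.7072) = sign(4.7072)*max(|4.7072| - 3.92, 0) = 0.7872
prox(0.3522) = sign(0.3522)*max(|0.3522| - 3.92, 0) = 0.0
prox(4.8765) = sign(4.8765)*max(|4.8765| - 3.92, 0) = 0.9565
prox(6.8123) = sign(6.8123)*max(|6.8123| - 3.92, 0) = 2.8923
prox(x) = [0.7872, 0.0, 0.9565, 2.8923]
||prox(x)||_1 = 0.7872 + 0.0 + 0.9565 + 2.8923 = 4.636


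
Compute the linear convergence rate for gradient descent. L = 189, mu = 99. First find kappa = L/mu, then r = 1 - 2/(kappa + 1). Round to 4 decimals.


Step 1: Compute the condition number.
kappa = L/mu = 189/99 = 1.9091
Step 2: Compute the convergence rate.
r = 1 - 2/(kappa + 1) = 1 - 2*mu/(L + mu) = (L - mu)/(L + mu) = 90/288 = 0.3125


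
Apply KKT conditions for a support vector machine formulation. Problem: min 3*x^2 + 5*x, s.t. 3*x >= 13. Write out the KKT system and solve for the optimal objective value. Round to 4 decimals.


Step 1: Try lambda = 0 (constraint inactive).
x_unc = -5/(2*3) = -0.8333
Check: 3*-0.8333 = -2.4999 < 13 -- violated!
Step 2: Constraint must be active: 3*x = 13
x* = 13/3 = 4.3333 (rounded; the exact value 13/3 is used below)
lambda = (2*3*(13/3) + 5)/3 = 10.3333
Step 3: Compute optimal value.
f(x*) = 3*(13/3)^2 + 5*(13/3) = 78.0


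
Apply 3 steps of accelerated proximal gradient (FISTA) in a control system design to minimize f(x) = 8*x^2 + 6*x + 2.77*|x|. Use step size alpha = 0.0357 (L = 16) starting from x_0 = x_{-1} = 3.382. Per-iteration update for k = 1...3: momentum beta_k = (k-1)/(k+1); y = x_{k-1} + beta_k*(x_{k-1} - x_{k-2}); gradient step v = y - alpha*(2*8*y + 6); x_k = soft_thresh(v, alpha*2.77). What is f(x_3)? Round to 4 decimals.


FISTA on f(x) = 8*x^2 + 6*x + 2.77*|x|
L = 16, alpha = 0.0357
Iteration 1: beta = 0.0, y = 3.382 + 0.0*(3.382 - 3.382) = 3.382
  grad(y) = 60.112, v = y - alpha*grad = 1.236
  prox(v) = soft_thresh(1.236, 0.0989) = 1.1371
Iteration 2: beta = 0.3333, y = 1.1371 + 0.3333*(1.1371 - 3.382) = 0.3888
  grad(y) = 12.2211, v = y - alpha*grad = -0.0475
  prox(v) = soft_thresh(-0.0475, 0.0989) = 0.0
Iteration 3: beta = 0.5, y = 0.0 + 0.5*(0.0 - 1.1371) = -0.5686
  grad(y) = -3.0969, v = y - alpha*grad = -0.458
  prox(v) = soft_thresh(-0.458, 0.0989) = -0.3591
f(x_3) = 8*(-0.3591)^2 + 6*(-0.3591) + 2.77*|-0.3591| = -0.1283


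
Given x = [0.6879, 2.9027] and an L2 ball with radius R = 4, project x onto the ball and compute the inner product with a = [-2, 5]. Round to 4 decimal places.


Step 1: Compute ||x|| (intermediates to 6 decimals).
||x|| = sqrt(0.6879^2 + 2.9027^2) = 2.983098
Step 2: Project.
Since ||x|| <= R, proj = x (no scaling needed).
proj(x) = [0.6879, 2.9027]
Step 3: Dot product.
a^T * proj(x) = -2*0.6879 + 5*2.9027 = 13.1377


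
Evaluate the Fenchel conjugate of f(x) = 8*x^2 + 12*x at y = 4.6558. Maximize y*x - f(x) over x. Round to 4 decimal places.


f*(y) = sup_x {y*x - a*x^2 - b*x} = sup_x {(y-b)*x - a*x^2}
FOC: (y - b) - 2a*x = 0 => x* = (y - b)/(2a)
x* = (4.6558 - 12)/(2*8) = -0.459
f*(4.6558) = (y-b)^2/(4a) = (4.6558 - 12)^2/(4*8)
= 53.9373/32 = 1.6855


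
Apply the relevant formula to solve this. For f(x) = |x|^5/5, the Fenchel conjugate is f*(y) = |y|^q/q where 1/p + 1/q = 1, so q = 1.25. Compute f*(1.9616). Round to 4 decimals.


The conjugate exponent q satisfies 1/p + 1/q = 1.
p = 5, so q = 5/(5 - 1) = 1.25
|y|^q = 1.9616^1.25 = 2.3215
f*(1.9616) = 2.3215 / 1.25 = 1.8572


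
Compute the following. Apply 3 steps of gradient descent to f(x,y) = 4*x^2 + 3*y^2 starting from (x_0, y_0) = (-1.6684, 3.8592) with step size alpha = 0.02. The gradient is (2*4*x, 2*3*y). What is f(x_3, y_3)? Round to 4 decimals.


Gradient descent on f(x,y) = 4*x^2 + 3*y^2.
Starting point: (-1.6684, 3.8592), alpha = 0.02
Step 1: grad_x = 2*4*-1.6684 = -13.3472, grad_y = 2*3*3.8592 = 23.1552
  x_1 = -1.6684 - 0.02*-13.3472 = -1.4015
  y_1 = 3.8592 - 0.02*23.1552 = 3.3961
Step 2: grad_x = 2*4*-1.4015 = -11.2116, grad_y = 2*3*3.3961 = 20.3766
  x_2 = -1.4015 - 0.02*-11.2116 = -1.1772
  y_2 = 3.3961 - 0.02*20.3766 = 2.9886
Step 3: grad_x = 2*4*-1.1772 = -9.4178, grad_y = 2*3*2.9886 = 17.9314
  x_3 = -1.1772 - 0.02*-9.4178 = -0.9889
  y_3 = 2.9886 - 0.02*17.9314 = 2.6299
f(-0.9889, 2.6299) = 4*(-0.9889)^2 + 3*2.6299^2 = 24.6611


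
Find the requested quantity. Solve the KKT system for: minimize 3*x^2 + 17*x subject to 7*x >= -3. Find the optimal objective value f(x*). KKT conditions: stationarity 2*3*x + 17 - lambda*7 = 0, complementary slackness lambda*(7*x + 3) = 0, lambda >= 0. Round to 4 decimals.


Step 1: Try lambda = 0 (constraint inactive).
x_unc = -17/(2*3) = -2.8333
Check: 7*-2.8333 = -19.8331 < -3 -- violated!
Step 2: Constraint must be active: 7*x = -3
x* = -3/7 = -0.4286 (rounded; the exact value -3/7 is used below)
lambda = (2*3*(-3/7) + 17)/7 = 2.0612
Step 3: Compute optimal value.
f(x*) = 3*(-3/7)^2 + 17*(-3/7) = -6.7347


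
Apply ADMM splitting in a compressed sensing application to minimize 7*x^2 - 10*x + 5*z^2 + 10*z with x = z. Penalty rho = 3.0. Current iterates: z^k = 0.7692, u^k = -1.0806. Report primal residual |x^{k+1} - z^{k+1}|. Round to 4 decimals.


ADMM iteration with rho = 3.0, z^k = 0.7692, u^k = -1.0806
Step 1: x-update.
Minimize 7*x^2 - 10*x + (3.0/2)*(x - 0.7692 - 1.0806)^2
FOC: (2*7 + 3.0)*x = 10 + 3.0*(0.7692 + 1.0806)
x^{k+1} = 0.9147
Step 2: z-update.
Minimize 5*z^2 + 10*z + (3.0/2)*(0.9147 - z - 1.0806)^2
FOC: (2*5 + 3.0)*z = -10 + 3.0*(0.9147 - 1.0806)
z^{k+1} = -0.8075
Step 3: u-update.
u^{k+1} = -1.0806 + 0.9147 + 0.8075 = 0.6416
Step 4: Primal residual = |0.9147 + 0.8075| = 1.7222


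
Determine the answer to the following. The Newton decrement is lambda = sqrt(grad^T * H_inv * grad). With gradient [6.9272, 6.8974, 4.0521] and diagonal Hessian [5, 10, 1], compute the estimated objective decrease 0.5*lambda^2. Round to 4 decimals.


Step 1: H is diagonal, so H^(-1) * g = [1.3854, 0.6897, 4.0521].
Step 2: g^T H^(-1) g = sum_i g_i^2 / H_ii
  = (6.9272)^2/5 + (6.8974)^2/10 + (4.0521)^2/1
  = 9.5972 + 4.7574 + 16.4195 = 30.7741
Step 3: Objective decrease = 0.5 * g^T H^(-1) g = 15.3871


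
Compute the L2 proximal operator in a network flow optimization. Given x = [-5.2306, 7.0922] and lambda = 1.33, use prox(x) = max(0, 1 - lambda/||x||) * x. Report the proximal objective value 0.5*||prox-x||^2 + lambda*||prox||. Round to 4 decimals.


Step 1: Compute ||x||.
||x|| = 8.8124
Step 2: Compute scaling factor.
scale = max(0, 1 - 1.33/8.8124) = 0.8491
Step 3: prox(x) = [-4.4412, 6.0218]
||prox(x)|| = 7.4824
Step 4: Proximal objective.
0.5*||prox-x||^2 = 0.8845
lambda*||prox|| = 9.9516
Total = 10.836


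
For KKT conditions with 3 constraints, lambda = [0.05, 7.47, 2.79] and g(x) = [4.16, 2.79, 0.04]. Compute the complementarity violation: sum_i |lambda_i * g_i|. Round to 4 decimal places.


KKT complementary slackness check:
lambda_1 * g_1 = 0.05 * 4.16 = 0.208
lambda_2 * g_2 = 7.47 * 2.79 = 20.8413
lambda_3 * g_3 = 2.79 * 0.04 = 0.1116
Total violation = 0.208 + 20.8413 + 0.1116 = 21.1609


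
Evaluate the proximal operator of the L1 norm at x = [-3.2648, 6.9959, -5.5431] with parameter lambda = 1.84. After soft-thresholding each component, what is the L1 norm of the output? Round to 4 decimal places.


Soft-thresholding with lambda = 1.84:
prox(-3.2648) = sign(-3.2648)*max(|-3.2648| - 1.84, 0) = -1.4248
prox(6.9959) = sign(6.9959)*max(|6.9959| - 1.84, 0) = 5.1559
prox(-5.5431) = sign(-5.5431)*max(|-5.5431| - 1.84, 0) = -3.7031
prox(x) = [-1.4248, 5.1559, -3.7031]
||prox(x)||_1 = 1.4248 + 5.1559 + 3.7031 = 10.2838


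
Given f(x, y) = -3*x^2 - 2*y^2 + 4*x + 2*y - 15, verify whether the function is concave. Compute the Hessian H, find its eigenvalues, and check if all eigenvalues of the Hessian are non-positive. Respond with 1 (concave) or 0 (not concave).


The Hessian of f(x,y) = -3*x^2 - 2*y^2 + 4*x + 2*y - 15 is:
H = [[-6, 0], [0, -4]]
Trace = -6 - 4 = -10
Determinant = -6*-4 - (0)^2 = 24
Discriminant = (-10)^2 - 4*24 = 4.0
Eigenvalues: lambda_1 = -6.0, lambda_2 = -4.0
The function is concave.

1


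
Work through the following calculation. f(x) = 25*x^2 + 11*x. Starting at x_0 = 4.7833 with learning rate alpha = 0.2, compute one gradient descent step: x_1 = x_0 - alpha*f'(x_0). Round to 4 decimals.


We compute the gradient at x_0 and apply the update.
f'(x) = 50*x + 11
f'(4.7833) = 50*4.7833 + 11 = 250.165
x_1 = 4.7833 - 0.2*250.165 = -45.2497


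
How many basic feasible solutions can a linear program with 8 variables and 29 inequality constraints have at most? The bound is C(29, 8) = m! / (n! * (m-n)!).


Each vertex corresponds to some choice of n active constraints out of m, so the number of vertices is at most C(m, n) = m! / (n!(m-n)!).
m = 29, n = 8
Numerator: 29 * 28 * 27 * 26 * 25 * 24 * 23 * 22
Denominator: 8! = 40320
C(29, 8) = 4292145


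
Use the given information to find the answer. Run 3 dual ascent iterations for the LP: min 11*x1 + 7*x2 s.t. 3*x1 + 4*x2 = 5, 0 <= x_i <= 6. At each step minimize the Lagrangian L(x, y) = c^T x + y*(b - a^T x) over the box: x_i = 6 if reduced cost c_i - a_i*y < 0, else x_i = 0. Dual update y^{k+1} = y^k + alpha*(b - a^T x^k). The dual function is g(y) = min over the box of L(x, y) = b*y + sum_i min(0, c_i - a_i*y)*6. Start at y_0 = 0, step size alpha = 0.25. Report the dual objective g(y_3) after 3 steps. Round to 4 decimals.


Dual ascent for LP: min 11*x1 + 7*x2, 3*x1 + 4*x2 = 5, 0 <= x_i <= 6
Step 1: y^k = 0.0, reduced costs: (11.0, 7.0)
  x^k = (0.0, 0.0), subgradient = b - a^T x = 5.0
  y^{k+1} = 0.0 + 0.25*5.0 = 1.25
Step 2: y^k = 1.25, reduced costs: (7.25, 2.0)
  x^k = (0.0, 0.0), subgradient = b - a^T x = 5.0
  y^{k+1} = 1.25 + 0.25*5.0 = 2.5
Step 3: y^k = 2.5, reduced costs: (3.5, -3.0)
  x^k = (0.0, 6.0), subgradient = b - a^T x = -19.0
  y^{k+1} = 2.5 + 0.25*-19.0 = -2.25
Dual objective at y_3 = -2.25: reduced costs (17.75, 16.0), box minimizer x = (0.0, 0.0)
g(y_3) = b*y + (c1 - a1*y)*x1 + (c2 - a2*y)*x2 = 5*(-2.25) + 17.75*0.0 + 16.0*0.0 = -11.25 + 0.0 + 0.0 = -11.25


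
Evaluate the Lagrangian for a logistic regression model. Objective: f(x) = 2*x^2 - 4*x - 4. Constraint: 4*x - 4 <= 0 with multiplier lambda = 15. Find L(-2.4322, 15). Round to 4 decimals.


Step 1: Evaluate f(x).
f(-2.4322) = 2*(-2.4322)^2 - 4*(-2.4322) - 4 = 17.56
Step 2: Evaluate g(x).
g(-2.4322) = 4*-2.4322 - 4 = -13.7288
Step 3: Compute Lagrangian.
L = 17.56 + 15*-13.7288 = -188.372


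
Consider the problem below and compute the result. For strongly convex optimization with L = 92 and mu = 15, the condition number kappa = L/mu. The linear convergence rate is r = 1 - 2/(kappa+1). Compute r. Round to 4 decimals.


Step 1: Compute the condition number.
kappa = L/mu = 92/15 = 6.1333
Step 2: Compute the convergence rate.
r = 1 - 2/(kappa + 1) = 1 - 2*mu/(L + mu) = (L - mu)/(L + mu) = 77/107 = 0.7196


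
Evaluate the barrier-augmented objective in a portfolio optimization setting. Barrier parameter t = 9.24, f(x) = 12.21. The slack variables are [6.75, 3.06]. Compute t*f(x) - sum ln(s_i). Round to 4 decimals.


Step 1: Compute log-barrier.
ln values: [1.9095, 1.1184]
phi = -(1.9095 + 1.1184) = -3.028
Step 2: Compute augmented objective.
t*f(x) = 9.24*12.21 = 112.8204
Total = 112.8204 - 3.028 = 109.7924


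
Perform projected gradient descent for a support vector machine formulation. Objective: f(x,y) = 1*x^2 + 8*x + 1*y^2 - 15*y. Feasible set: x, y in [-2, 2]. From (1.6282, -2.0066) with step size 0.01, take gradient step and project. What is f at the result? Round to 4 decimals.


Step 1: Compute gradient at (1.6282, -2.0066).
grad_x = 2*1*1.6282 + 8 = 11.2564
grad_y = 2*1*-2.0066 - 15 = -19.0132
Step 2: Gradient step.
x_raw = 1.6282 - 0.01*11.2564 = 1.5156
y_raw = -2.0066 - 0.01*-19.0132 = -1.8165
Step 3: Project onto [-2, 2].
x_proj = clip(1.5156) = 1.5156
y_proj = clip(-1.8165) = -1.8165
Step 4: Evaluate f.
f(1.5156, -1.8165) = 44.9688


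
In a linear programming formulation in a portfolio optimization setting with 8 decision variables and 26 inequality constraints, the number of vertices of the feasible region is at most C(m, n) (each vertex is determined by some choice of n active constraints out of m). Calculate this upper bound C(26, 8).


Each vertex corresponds to some choice of n active constraints out of m, so the number of vertices is at most C(m, n) = m! / (n!(m-n)!).
m = 26, n = 8
Numerator: 26 * 25 * 24 * 23 * 22 * 21 * 20 * 19
Denominator: 8! = 40320
C(26, 8) = 1562275


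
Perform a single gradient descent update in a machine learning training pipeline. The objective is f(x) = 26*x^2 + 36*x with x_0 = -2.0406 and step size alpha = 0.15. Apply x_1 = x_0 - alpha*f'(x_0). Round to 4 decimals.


We compute the gradient at x_0 and apply the update.
f'(x) = 52*x + 36
f'(-2.0406) = 52*-2.0406 + 36 = -70.1112
x_1 = -2.0406 - 0.15*-70.1112 = 8.4761


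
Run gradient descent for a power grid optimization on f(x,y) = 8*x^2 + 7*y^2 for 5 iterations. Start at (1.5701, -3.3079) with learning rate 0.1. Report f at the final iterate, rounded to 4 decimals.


Gradient descent on f(x,y) = 8*x^2 + 7*y^2.
Starting point: (1.5701, -3.3079), alpha = 0.1
Step 1: grad_x = 2*8*1.5701 = 25.1216, grad_y = 2*7*-3.3079 = -46.3106
  x_1 = 1.5701 - 0.1*25.1216 = -0.9421
  y_1 = -3.3079 - 0.1*-46.3106 = 1.3232
Step 2: grad_x = 2*8*-0.9421 = -15.073, grad_y = 2*7*1.3232 = 18.5242
  x_2 = -0.9421 - 0.1*-15.073 = 0.5652
  y_2 = 1.3232 - 0.1*18.5242 = -0.5293
Step 3: grad_x = 2*8*0.5652 = 9.0438, grad_y = 2*7*-0.5293 = -7.4097
  x_3 = 0.5652 - 0.1*9.0438 = -0.3391
  y_3 = -0.5293 - 0.1*-7.4097 = 0.2117
Step 4: grad_x = 2*8*-0.3391 = -5.4263, grad_y = 2*7*0.2117 = 2.9639
  x_4 = -0.3391 - 0.1*-5.4263 = 0.2035
  y_4 = 0.2117 - 0.1*2.9639 = -0.0847
Step 5: grad_x = 2*8*0.2035 = 3.2558, grad_y = 2*7*-0.0847 = -1.1856
  x_5 = 0.2035 - 0.1*3.2558 = -0.1221
  y_5 = -0.0847 - 0.1*-1.1856 = 0.0339
f(-0.1221, 0.0339) = 8*(-0.1221)^2 + 7*0.0339^2 = 0.1273


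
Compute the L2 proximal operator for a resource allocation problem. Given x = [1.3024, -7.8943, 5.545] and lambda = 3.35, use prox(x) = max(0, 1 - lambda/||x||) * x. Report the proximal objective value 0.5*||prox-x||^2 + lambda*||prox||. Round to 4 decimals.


Step 1: Compute ||x||.
||x|| = 9.7346
Step 2: Compute scaling factor.
scale = max(0, 1 - 3.35/9.7346) = 0.6559
Step 3: prox(x) = [0.8542, -5.1776, 3.6368]
||prox(x)|| = 6.3846
Step 4: Proximal objective.
0.5*||prox-x||^2 = 5.6113
lambda*||prox|| = 21.3884
Total = 26.9998


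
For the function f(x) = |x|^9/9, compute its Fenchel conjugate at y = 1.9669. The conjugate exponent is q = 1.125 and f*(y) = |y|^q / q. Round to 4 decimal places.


The conjugate exponent q satisfies 1/p + 1/q = 1.
p = 9, so q = 9/(9 - 1) = 1.125
|y|^q = 1.9669^1.125 = 2.1404
f*(1.9669) = 2.1404 / 1.125 = 1.9026


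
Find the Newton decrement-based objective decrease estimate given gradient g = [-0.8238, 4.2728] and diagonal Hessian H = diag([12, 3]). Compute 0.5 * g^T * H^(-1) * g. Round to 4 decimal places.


Step 1: H is diagonal, so H^(-1) * g = [-0.0687, 1.4243].
Step 2: g^T H^(-1) g = sum_i g_i^2 / H_ii
  = (-0.8238)^2/12 + (4.2728)^2/3
  = 0.0566 + 6.0856 = 6.1422
Step 3: Objective decrease = 0.5 * g^T H^(-1) g = 3.0711


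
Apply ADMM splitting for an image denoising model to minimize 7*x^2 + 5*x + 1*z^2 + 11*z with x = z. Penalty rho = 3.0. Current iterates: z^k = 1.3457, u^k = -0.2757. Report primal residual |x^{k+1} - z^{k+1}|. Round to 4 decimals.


ADMM iteration with rho = 3.0, z^k = 1.3457, u^k = -0.2757
Step 1: x-update.
Minimize 7*x^2 + 5*x + (3.0/2)*(x - 1.3457 - 0.2757)^2
FOC: (2*7 + 3.0)*x = -5 + 3.0*(1.3457 + 0.2757)
x^{k+1} = -0.008
Step 2: z-update.
Minimize 1*z^2 + 11*z + (3.0/2)*(-0.008 - z - 0.2757)^2
FOC: (2*1 + 3.0)*z = -11 + 3.0*(-0.008 - 0.2757)
z^{k+1} = -2.3702
Step 3: u-update.
u^{k+1} = -0.2757 - 0.008 + 2.3702 = 2.0865
Step 4: Primal residual = |-0.008 + 2.3702| = 2.3622


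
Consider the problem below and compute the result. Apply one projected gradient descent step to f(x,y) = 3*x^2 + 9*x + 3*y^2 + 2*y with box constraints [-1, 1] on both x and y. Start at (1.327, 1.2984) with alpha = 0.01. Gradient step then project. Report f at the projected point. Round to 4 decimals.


Step 1: Compute gradient at (1.327, 1.2984).
grad_x = 2*3*1.327 + 9 = 16.962
grad_y = 2*3*1.2984 + 2 = 9.7904
Step 2: Gradient step.
x_raw = 1.327 - 0.01*16.962 = 1.1574
y_raw = 1.2984 - 0.01*9.7904 = 1.2005
Step 3: Project onto [-1, 1].
x_proj = clip(1.1574) = 1.0
y_proj = clip(1.2005) = 1.0
Step 4: Evaluate f.
f(1.0, 1.0) = 17.0


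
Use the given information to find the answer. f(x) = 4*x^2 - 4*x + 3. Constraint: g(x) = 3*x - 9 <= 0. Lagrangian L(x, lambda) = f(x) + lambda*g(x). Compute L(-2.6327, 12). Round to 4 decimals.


Step 1: Evaluate f(x).
f(-2.6327) = 4*(-2.6327)^2 - 4*(-2.6327) + 3 = 41.2552
Step 2: Evaluate g(x).
g(-2.6327) = 3*-2.6327 - 9 = -16.8981
Step 3: Compute Lagrangian.
L = 41.2552 + 12*-16.8981 = -161.522


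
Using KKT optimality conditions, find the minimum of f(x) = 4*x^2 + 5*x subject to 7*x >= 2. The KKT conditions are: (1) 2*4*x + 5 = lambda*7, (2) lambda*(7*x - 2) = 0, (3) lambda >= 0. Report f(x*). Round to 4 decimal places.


Step 1: Try lambda = 0 (constraint inactive).
x_unc = -5/(2*4) = -0.625
Check: 7*-0.625 = -4.375 < 2 -- violated!
Step 2: Constraint must be active: 7*x = 2
x* = 2/7 = 0.2857 (rounded; the exact value 2/7 is used below)
lambda = (2*4*(2/7) + 5)/7 = 1.0408
Step 3: Compute optimal value.
f(x*) = 4*(2/7)^2 + 5*(2/7) = 1.7551


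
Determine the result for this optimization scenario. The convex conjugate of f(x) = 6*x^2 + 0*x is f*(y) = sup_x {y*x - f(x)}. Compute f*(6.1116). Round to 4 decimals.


f*(y) = sup_x {y*x - a*x^2 - b*x} = sup_x {(y-b)*x - a*x^2}
FOC: (y - b) - 2a*x = 0 => x* = (y - b)/(2a)
x* = (6.1116 - 0)/(2*6) = 0.5093
f*(6.1116) = (y-b)^2/(4a) = (6.1116 - 0)^2/(4*6)
= 37.3517/24 = 1.5563


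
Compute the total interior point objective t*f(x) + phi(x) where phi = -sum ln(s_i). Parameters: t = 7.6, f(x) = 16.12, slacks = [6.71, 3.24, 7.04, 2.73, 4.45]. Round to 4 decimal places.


Step 1: Compute log-barrier.
ln values: [1.9036, 1.1756, 1.9516, 1.0043, 1.4929]
phi = -(1.9036 + 1.1756 + 1.9516 + 1.0043 + 1.4929) = -7.528
Step 2: Compute augmented objective.
t*f(x) = 7.6*16.12 = 122.512
Total = 122.512 - 7.528 = 114.984


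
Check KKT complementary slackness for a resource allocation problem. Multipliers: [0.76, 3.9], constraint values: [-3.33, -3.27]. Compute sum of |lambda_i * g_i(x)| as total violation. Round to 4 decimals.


KKT complementary slackness check:
lambda_1 * g_1 = 0.76 * -3.33 = -2.5308
lambda_2 * g_2 = 3.9 * -3.27 = -12.753
Total violation = 2.5308 + 12.753 = 15.2838


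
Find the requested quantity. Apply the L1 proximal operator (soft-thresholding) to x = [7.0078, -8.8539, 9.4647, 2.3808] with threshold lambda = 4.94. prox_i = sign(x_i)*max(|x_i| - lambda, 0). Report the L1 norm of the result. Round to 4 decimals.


Soft-thresholding with lambda = 4.94:
prox(7.0078) = sign(7.0078)*max(|7.0078| - 4.94, 0) = 2.0678
prox(-8.8539) = sign(-8.8539)*max(|-8.8539| - 4.94, 0) = -3.9139
prox(9.4647) = sign(9.4647)*max(|9.4647| - 4.94, 0) = 4.5247
prox(2.3808) = sign(2.3808)*max(|2.3808| - 4.94, 0) = 0.0
prox(x) = [2.0678, -3.9139, 4.5247, 0.0]
||prox(x)||_1 = 2.0678 + 3.9139 + 4.5247 + 0.0 = 10.5064


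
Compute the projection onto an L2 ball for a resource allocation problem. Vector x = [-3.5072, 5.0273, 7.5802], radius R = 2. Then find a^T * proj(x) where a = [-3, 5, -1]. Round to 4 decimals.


Step 1: Compute ||x|| (intermediates to 6 decimals).
||x|| = sqrt((-3.5072)^2 + 5.0273^2 + 7.5802^2) = 9.748519
Step 2: Project.
Since ||x|| > R, scale = R/||x|| = 2/9.748519 = 0.205159, proj(x) = scale * x
proj(x) = [-0.719534, 1.031396, 1.555146]
Step 3: Dot product.
a^T * proj(x) = -3*(-0.719534) + 5*1.031396 - 1*1.555146 = 5.7604


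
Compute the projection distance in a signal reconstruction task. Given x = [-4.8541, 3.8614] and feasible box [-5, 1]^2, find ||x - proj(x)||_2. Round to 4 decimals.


Project each component onto [-5, 1].
clip(-4.8541) = -4.8541, clip(3.8614) = 1.0
Projection = [-4.8541, 1.0]
Squared diffs: [0.0, 8.1876]
Distance = sqrt(8.1876) = 2.8614


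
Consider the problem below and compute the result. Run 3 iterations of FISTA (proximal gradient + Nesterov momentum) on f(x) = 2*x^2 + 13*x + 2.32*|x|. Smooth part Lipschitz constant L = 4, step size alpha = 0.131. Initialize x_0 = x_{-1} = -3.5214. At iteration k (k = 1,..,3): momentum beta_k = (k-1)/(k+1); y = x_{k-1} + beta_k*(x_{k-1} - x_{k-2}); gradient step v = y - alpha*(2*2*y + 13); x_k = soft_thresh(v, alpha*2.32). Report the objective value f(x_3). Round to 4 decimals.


FISTA on f(x) = 2*x^2 + 13*x + 2.32*|x|
L = 4, alpha = 0.131
Iteration 1: beta = 0.0, y = -3.5214 + 0.0*(-3.5214 + 3.5214) = -3.5214
  grad(y) = -1.0856, v = y - alpha*grad = -3.3792
  prox(v) = soft_thresh(-3.3792, 0.3039) = -3.0753
Iteration 2: beta = 0.3333, y = -3.0753 + 0.3333*(-3.0753 + 3.5214) = -2.9266
  grad(y) = 1.2938, v = y - alpha*grad = -3.096
  prox(v) = soft_thresh(-3.096, 0.3039) = -2.7921
Iteration 3: beta = 0.5, y = -2.7921 + 0.5*(-2.7921 + 3.0753) = -2.6505
  grad(y) = 2.3978, v = y - alpha*grad = -2.9647
  prox(v) = soft_thresh(-2.9647, 0.3039) = -2.6607
f(x_3) = 2*(-2.6607)^2 + 13*(-2.6607) + 2.32*|-2.6607| = -14.2576


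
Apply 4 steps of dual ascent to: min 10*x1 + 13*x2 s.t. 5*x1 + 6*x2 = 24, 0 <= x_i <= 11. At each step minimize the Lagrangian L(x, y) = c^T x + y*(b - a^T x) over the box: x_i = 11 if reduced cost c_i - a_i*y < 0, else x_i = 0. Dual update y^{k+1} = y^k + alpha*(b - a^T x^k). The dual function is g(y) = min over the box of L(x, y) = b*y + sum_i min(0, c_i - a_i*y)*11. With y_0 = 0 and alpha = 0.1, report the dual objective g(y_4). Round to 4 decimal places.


Dual ascent for LP: min 10*x1 + 13*x2, 5*x1 + 6*x2 = 24, 0 <= x_i <= 11
Step 1: y^k = 0.0, reduced costs: (10.0, 13.0)
  x^k = (0.0, 0.0), subgradient = b - a^T x = 24.0
  y^{k+1} = 0.0 + 0.1*24.0 = 2.4
Step 2: y^k = 2.4, reduced costs: (-2.0, -1.4)
  x^k = (11.0, 11.0), subgradient = b - a^T x = -97.0
  y^{k+1} = 2.4 + 0.1*-97.0 = -7.3
Step 3: y^k = -7.3, reduced costs: (46.5, 56.8)
  x^k = (0.0, 0.0), subgradient = b - a^T x = 24.0
  y^{k+1} = -7.3 + 0.1*24.0 = -4.9
Step 4: y^k = -4.9, reduced costs: (34.5, 42.4)
  x^k = (0.0, 0.0), subgradient = b - a^T x = 24.0
  y^{k+1} = -4.9 + 0.1*24.0 = -2.5
Dual objective at y_4 = -2.5: reduced costs (22.5, 28.0), box minimizer x = (0.0, 0.0)
g(y_4) = b*y + (c1 - a1*y)*x1 + (c2 - a2*y)*x2 = 24*(-2.5) + 22.5*0.0 + 28.0*0.0 = -60.0 + 0.0 + 0.0 = -60.0


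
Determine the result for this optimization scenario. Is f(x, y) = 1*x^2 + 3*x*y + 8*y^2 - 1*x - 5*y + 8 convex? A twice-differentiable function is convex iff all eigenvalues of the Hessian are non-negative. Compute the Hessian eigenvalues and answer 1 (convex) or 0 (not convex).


The Hessian of f(x,y) = 1*x^2 + 3*x*y + 8*y^2 - 1*x - 5*y + 8 is:
H = [[2, 3], [3, 16]]
Trace = 2 + 16 = 18
Determinant = 2*16 - (3)^2 = 23
Discriminant = (18)^2 - 4*23 = 232.0
Eigenvalues: lambda_1 = 1.3842, lambda_2 = 16.6158
The function is convex.

1
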